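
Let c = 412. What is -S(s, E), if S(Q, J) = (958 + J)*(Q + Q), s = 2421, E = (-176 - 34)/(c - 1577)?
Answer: -1081005552/233 ≈ -4.6395e+6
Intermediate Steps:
E = 42/233 (E = (-176 - 34)/(412 - 1577) = -210/(-1165) = -210*(-1/1165) = 42/233 ≈ 0.18026)
S(Q, J) = 2*Q*(958 + J) (S(Q, J) = (958 + J)*(2*Q) = 2*Q*(958 + J))
-S(s, E) = -2*2421*(958 + 42/233) = -2*2421*223256/233 = -1*1081005552/233 = -1081005552/233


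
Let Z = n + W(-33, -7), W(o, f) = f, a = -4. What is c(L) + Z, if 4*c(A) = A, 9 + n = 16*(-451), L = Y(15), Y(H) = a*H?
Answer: -7247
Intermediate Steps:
Y(H) = -4*H
L = -60 (L = -4*15 = -60)
n = -7225 (n = -9 + 16*(-451) = -9 - 7216 = -7225)
c(A) = A/4
Z = -7232 (Z = -7225 - 7 = -7232)
c(L) + Z = (¼)*(-60) - 7232 = -15 - 7232 = -7247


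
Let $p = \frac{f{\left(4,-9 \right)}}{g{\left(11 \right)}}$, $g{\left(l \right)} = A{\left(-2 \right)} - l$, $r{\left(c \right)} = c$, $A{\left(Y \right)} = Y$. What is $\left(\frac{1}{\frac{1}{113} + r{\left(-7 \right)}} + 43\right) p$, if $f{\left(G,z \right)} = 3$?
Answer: $- \frac{101571}{10270} \approx -9.8901$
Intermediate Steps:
$g{\left(l \right)} = -2 - l$
$p = - \frac{3}{13}$ ($p = \frac{3}{-2 - 11} = \frac{3}{-13} = 3 \left(- \frac{1}{13}\right) = - \frac{3}{13} \approx -0.23077$)
$\left(\frac{1}{\frac{1}{113} + r{\left(-7 \right)}} + 43\right) p = \left(\frac{1}{\frac{1}{113} - 7} + 43\right) \left(- \frac{3}{13}\right) = \left(\frac{1}{- \frac{790}{113}} + 43\right) \left(- \frac{3}{13}\right) = \left(- \frac{113}{790} + 43\right) \left(- \frac{3}{13}\right) = \frac{33857}{790} \left(- \frac{3}{13}\right) = - \frac{101571}{10270}$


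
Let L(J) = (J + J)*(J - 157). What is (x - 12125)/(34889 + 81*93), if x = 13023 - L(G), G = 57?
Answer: 6149/21211 ≈ 0.28990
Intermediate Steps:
L(J) = 2*J*(-157 + J) (L(J) = (2*J)*(-157 + J) = 2*J*(-157 + J))
x = 24423 (x = 13023 - 2*57*(-157 + 57) = 13023 - 2*57*(-100) = 13023 - 1*(-11400) = 13023 + 11400 = 24423)
(x - 12125)/(34889 + 81*93) = (24423 - 12125)/(34889 + 81*93) = 12298/(34889 + 7533) = 12298/42422 = 12298*(1/42422) = 6149/21211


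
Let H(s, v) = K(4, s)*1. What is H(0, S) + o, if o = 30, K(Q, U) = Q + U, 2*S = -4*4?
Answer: 34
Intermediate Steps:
S = -8 (S = (-4*4)/2 = (½)*(-16) = -8)
H(s, v) = 4 + s (H(s, v) = (4 + s)*1 = 4 + s)
H(0, S) + o = (4 + 0) + 30 = 4 + 30 = 34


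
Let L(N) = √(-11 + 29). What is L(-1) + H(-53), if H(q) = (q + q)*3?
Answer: -318 + 3*√2 ≈ -313.76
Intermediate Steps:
L(N) = 3*√2 (L(N) = √18 = 3*√2)
H(q) = 6*q (H(q) = (2*q)*3 = 6*q)
L(-1) + H(-53) = 3*√2 + 6*(-53) = 3*√2 - 318 = -318 + 3*√2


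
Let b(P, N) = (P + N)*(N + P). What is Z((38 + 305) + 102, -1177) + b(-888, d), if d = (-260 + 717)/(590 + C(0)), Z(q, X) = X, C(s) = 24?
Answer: 296336076333/376996 ≈ 7.8605e+5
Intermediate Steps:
d = 457/614 (d = (-260 + 717)/(590 + 24) = 457/614 ≈ 0.74430)
b(P, N) = (N + P)**2 (b(P, N) = (N + P)*(N + P) = (N + P)**2)
Z((38 + 305) + 102, -1177) + b(-888, d) = -1177 + (457/614 - 888)**2 = -1177 + (-544775/614)**2 = -1177 + 296779800625/376996 = 296336076333/376996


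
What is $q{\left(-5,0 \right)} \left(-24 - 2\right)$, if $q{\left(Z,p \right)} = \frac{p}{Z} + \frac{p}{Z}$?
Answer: $0$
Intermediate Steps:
$q{\left(Z,p \right)} = \frac{2 p}{Z}$
$q{\left(-5,0 \right)} \left(-24 - 2\right) = 2 \cdot 0 \frac{1}{-5} \left(-24 - 2\right) = 2 \cdot 0 \left(- \frac{1}{5}\right) \left(-26\right) = 0 \left(-26\right) = 0$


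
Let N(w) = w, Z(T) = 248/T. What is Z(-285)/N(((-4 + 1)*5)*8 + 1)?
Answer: 248/33915 ≈ 0.0073124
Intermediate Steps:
Z(-285)/N(((-4 + 1)*5)*8 + 1) = (248/(-285))/(((-4 + 1)*5)*8 + 1) = (248*(-1/285))/(-3*5*8 + 1) = -248/(285*(-15*8 + 1)) = -248/(285*(-120 + 1)) = -248/285/(-119) = -248/285*(-1/119) = 248/33915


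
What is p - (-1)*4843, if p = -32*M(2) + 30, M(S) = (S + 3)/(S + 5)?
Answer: 33951/7 ≈ 4850.1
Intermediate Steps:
M(S) = (3 + S)/(5 + S)
p = 50/7 (p = -32*(3 + 2)/(5 + 2) + 30 = -32*5/7 + 30 = -160/7 + 30 = 50/7 ≈ 7.1429)
p - (-1)*4843 = 50/7 - (-1)*4843 = 50/7 - 1*(-4843) = 50/7 + 4843 = 33951/7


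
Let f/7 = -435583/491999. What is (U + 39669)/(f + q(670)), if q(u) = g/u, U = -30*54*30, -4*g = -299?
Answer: 3925345141640/2674809793 ≈ 1467.5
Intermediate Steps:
g = 299/4 (g = -¼*(-299) = 299/4 ≈ 74.750)
f = -3049081/491999 (f = 7*(-435583/491999) = -3049081/491999 ≈ -6.1973)
U = -48600 (U = -1620*30 = -48600)
q(u) = 299/(4*u)
(U + 39669)/(f + q(670)) = (-48600 + 39669)/(-3049081/491999 + (299/4)/670) = -8931/(-3049081/491999 + (299/4)*(1/670)) = -8931/(-3049081/491999 + 299/2680) = -8931/(-8024429379/1318557320) = -8931*(-1318557320/8024429379) = 3925345141640/2674809793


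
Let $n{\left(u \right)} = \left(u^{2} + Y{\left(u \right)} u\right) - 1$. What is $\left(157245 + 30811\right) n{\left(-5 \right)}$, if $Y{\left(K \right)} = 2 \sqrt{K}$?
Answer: $4513344 - 1880560 i \sqrt{5} \approx 4.5133 \cdot 10^{6} - 4.2051 \cdot 10^{6} i$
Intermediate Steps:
$n{\left(u \right)} = -1 + u^{2} + 2 u^{\frac{3}{2}}$ ($n{\left(u \right)} = \left(u^{2} + 2 \sqrt{u} u\right) - 1 = \left(u^{2} + 2 u^{\frac{3}{2}}\right) - 1 = -1 + u^{2} + 2 u^{\frac{3}{2}}$)
$\left(157245 + 30811\right) n{\left(-5 \right)} = \left(157245 + 30811\right) \left(-1 + \left(-5\right)^{2} + 2 \left(-5\right)^{\frac{3}{2}}\right) = 188056 \left(-1 + 25 + 2 \left(- 5 i \sqrt{5}\right)\right) = 188056 \left(-1 + 25 - 10 i \sqrt{5}\right) = 188056 \left(24 - 10 i \sqrt{5}\right) = 4513344 - 1880560 i \sqrt{5}$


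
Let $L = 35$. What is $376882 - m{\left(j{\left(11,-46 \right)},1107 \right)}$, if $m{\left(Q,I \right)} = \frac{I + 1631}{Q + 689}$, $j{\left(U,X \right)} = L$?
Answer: $\frac{136429915}{362} \approx 3.7688 \cdot 10^{5}$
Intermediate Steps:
$j{\left(U,X \right)} = 35$
$m{\left(Q,I \right)} = \frac{1631 + I}{689 + Q}$
$376882 - m{\left(j{\left(11,-46 \right)},1107 \right)} = 376882 - \frac{1631 + 1107}{689 + 35} = 376882 - \frac{1}{724} \cdot 2738 = 376882 - \frac{1369}{362} = \frac{136429915}{362}$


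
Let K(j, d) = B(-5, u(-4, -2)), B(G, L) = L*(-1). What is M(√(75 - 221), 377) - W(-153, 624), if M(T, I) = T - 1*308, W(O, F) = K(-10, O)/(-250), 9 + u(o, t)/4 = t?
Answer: -38478/125 + I*√146 ≈ -307.82 + 12.083*I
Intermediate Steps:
u(o, t) = -36 + 4*t
B(G, L) = -L
K(j, d) = 44 (K(j, d) = -(-36 + 4*(-2)) = -(-36 - 8) = -1*(-44) = 44)
W(O, F) = -22/125 (W(O, F) = 44/(-250) = 44*(-1/250) = -22/125)
M(T, I) = -308 + T (M(T, I) = T - 308 = -308 + T)
M(√(75 - 221), 377) - W(-153, 624) = (-308 + √(75 - 221)) - 1*(-22/125) = (-308 + √(-146)) + 22/125 = (-308 + I*√146) + 22/125 = -38478/125 + I*√146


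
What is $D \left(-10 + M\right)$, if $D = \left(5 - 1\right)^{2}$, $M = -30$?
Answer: $-640$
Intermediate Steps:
$D = 16$ ($D = 4^{2} = 16$)
$D \left(-10 + M\right) = 16 \left(-10 - 30\right) = 16 \left(-40\right) = -640$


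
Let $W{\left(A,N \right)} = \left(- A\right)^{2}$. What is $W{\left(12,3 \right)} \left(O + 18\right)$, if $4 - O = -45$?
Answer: $9648$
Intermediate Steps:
$W{\left(A,N \right)} = A^{2}$
$O = 49$ ($O = 4 - -45 = 4 + 45 = 49$)
$W{\left(12,3 \right)} \left(O + 18\right) = 12^{2} \left(49 + 18\right) = 144 \cdot 67 = 9648$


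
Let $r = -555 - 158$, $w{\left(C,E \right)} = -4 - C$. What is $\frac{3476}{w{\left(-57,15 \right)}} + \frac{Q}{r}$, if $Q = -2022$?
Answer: $\frac{2585554}{37789} \approx 68.421$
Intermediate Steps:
$r = -713$ ($r = -555 - 158 = -713$)
$\frac{3476}{w{\left(-57,15 \right)}} + \frac{Q}{r} = \frac{3476}{-4 - -57} - \frac{2022}{-713} = \frac{3476}{-4 + 57} - - \frac{2022}{713} = \frac{3476}{53} + \frac{2022}{713} = \frac{2585554}{37789}$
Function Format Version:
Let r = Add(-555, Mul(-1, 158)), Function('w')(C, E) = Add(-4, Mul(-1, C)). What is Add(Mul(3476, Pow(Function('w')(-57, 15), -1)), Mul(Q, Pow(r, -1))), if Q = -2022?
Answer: Rational(2585554, 37789) ≈ 68.421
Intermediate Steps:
r = -713 (r = Add(-555, -158) = -713)
Add(Mul(3476, Pow(Function('w')(-57, 15), -1)), Mul(Q, Pow(r, -1))) = Add(Mul(3476, Pow(Add(-4, Mul(-1, -57)), -1)), Mul(-2022, Pow(-713, -1))) = Add(Mul(3476, Pow(Add(-4, 57), -1)), Mul(-2022, Rational(-1, 713))) = Add(Mul(3476, Pow(53, -1)), Rational(2022, 713)) = Add(Mul(3476, Rational(1, 53)), Rational(2022, 713)) = Add(Rational(3476, 53), Rational(2022, 713)) = Rational(2585554, 37789)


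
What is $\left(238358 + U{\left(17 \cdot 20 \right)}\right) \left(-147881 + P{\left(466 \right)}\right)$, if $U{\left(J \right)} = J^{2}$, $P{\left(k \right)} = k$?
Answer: $-52178718570$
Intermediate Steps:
$\left(238358 + U{\left(17 \cdot 20 \right)}\right) \left(-147881 + P{\left(466 \right)}\right) = \left(238358 + \left(17 \cdot 20\right)^{2}\right) \left(-147881 + 466\right) = \left(238358 + 340^{2}\right) \left(-147415\right) = \left(238358 + 115600\right) \left(-147415\right) = 353958 \left(-147415\right) = -52178718570$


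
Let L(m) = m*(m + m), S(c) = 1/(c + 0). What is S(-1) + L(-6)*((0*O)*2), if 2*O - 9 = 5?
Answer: -1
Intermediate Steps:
S(c) = 1/c
O = 7 (O = 9/2 + (½)*5 = 9/2 + 5/2 = 7)
L(m) = 2*m² (L(m) = m*(2*m) = 2*m²)
S(-1) + L(-6)*((0*O)*2) = 1/(-1) + (2*(-6)²)*((0*7)*2) = -1 + (2*36)*(0*2) = -1 + 72*0 = -1 + 0 = -1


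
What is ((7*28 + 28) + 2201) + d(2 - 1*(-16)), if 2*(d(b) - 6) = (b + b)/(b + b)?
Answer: 4863/2 ≈ 2431.5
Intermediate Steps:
d(b) = 13/2 (d(b) = 6 + ((b + b)/(b + b))/2 = 6 + ((2*b)/((2*b)))/2 = 6 + ((2*b)*(1/(2*b)))/2 = 6 + (1/2)*1 = 6 + 1/2 = 13/2)
((7*28 + 28) + 2201) + d(2 - 1*(-16)) = ((7*28 + 28) + 2201) + 13/2 = ((196 + 28) + 2201) + 13/2 = (224 + 2201) + 13/2 = 2425 + 13/2 = 4863/2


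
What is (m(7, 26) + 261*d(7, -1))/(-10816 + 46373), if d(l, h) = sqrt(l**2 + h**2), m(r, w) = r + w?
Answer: 33/35557 + 1305*sqrt(2)/35557 ≈ 0.052832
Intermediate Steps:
d(l, h) = sqrt(h**2 + l**2)
(m(7, 26) + 261*d(7, -1))/(-10816 + 46373) = ((7 + 26) + 261*sqrt((-1)**2 + 7**2))/(-10816 + 46373) = (33 + 261*sqrt(1 + 49))/35557 = (33 + 261*sqrt(50))*(1/35557) = (33 + 261*(5*sqrt(2)))*(1/35557) = (33 + 1305*sqrt(2))*(1/35557) = 33/35557 + 1305*sqrt(2)/35557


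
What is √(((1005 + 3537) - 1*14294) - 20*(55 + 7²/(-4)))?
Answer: I*√10607 ≈ 102.99*I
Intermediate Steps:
√(((1005 + 3537) - 1*14294) - 20*(55 + 7²/(-4))) = √((4542 - 14294) - 20*(55 + 49*(-¼))) = √(-9752 - 20*(55 - 49/4)) = √(-9752 - 20*171/4) = √(-9752 - 855) = √(-10607) = I*√10607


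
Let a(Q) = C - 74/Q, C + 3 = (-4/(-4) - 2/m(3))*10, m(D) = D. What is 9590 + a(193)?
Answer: 5552581/579 ≈ 9590.0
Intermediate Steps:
C = ⅓ (C = -3 + (-4/(-4) - 2/3)*10 = -3 + (-4*(-¼) - 2*⅓)*10 = -3 + (1 - ⅔)*10 = -3 + (⅓)*10 = -3 + 10/3 = ⅓ ≈ 0.33333)
a(Q) = ⅓ - 74/Q
9590 + a(193) = 9590 + (⅓)*(-222 + 193)/193 = 9590 + (⅓)*(1/193)*(-29) = 9590 - 29/579 = 5552581/579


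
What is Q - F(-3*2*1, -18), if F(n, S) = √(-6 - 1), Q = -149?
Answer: -149 - I*√7 ≈ -149.0 - 2.6458*I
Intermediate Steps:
F(n, S) = I*√7 (F(n, S) = √(-7) = I*√7)
Q - F(-3*2*1, -18) = -149 - I*√7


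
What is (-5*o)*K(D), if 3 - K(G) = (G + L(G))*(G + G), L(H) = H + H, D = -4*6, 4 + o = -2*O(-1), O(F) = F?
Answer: -34530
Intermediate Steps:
o = -2 (o = -4 - 2*(-1) = -4 + 2 = -2)
D = -24
L(H) = 2*H
K(G) = 3 - 6*G**2 (K(G) = 3 - (G + 2*G)*(G + G) = 3 - 3*G*2*G = 3 - 6*G**2)
(-5*o)*K(D) = (-5*(-2))*(3 - 6*(-24)**2) = 10*(3 - 6*576) = 10*(3 - 3456) = 10*(-3453) = -34530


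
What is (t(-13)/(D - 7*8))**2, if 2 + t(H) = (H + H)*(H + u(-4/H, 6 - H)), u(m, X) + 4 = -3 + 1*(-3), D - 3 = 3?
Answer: 88804/625 ≈ 142.09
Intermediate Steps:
D = 6 (D = 3 + 3 = 6)
u(m, X) = -10 (u(m, X) = -4 + (-3 + 1*(-3)) = -4 + (-3 - 3) = -4 - 6 = -10)
t(H) = -2 + 2*H*(-10 + H) (t(H) = -2 + (H + H)*(H - 10) = -2 + (2*H)*(-10 + H) = -2 + 2*H*(-10 + H))
(t(-13)/(D - 7*8))**2 = ((-2 - 20*(-13) + 2*(-13)**2)/(6 - 7*8))**2 = ((-2 + 260 + 2*169)/(6 - 56))**2 = ((-2 + 260 + 338)/(-50))**2 = (596*(-1/50))**2 = (-298/25)**2 = 88804/625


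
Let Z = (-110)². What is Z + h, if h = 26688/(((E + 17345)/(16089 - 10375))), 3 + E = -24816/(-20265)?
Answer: 1223831212180/58576741 ≈ 20893.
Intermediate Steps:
E = -11993/6755 (E = -3 - 24816/(-20265) = -3 - 24816*(-1/20265) = -3 + 8272/6755 = -11993/6755 ≈ -1.7754)
Z = 12100
h = 515052646080/58576741 (h = 26688/(((-11993/6755 + 17345)/(16089 - 10375))) = 26688/(((117153482/6755)/5714)) = 26688/(((117153482/6755)*(1/5714))) = 26688/(58576741/19299035) = 26688*(19299035/58576741) = 515052646080/58576741 ≈ 8792.8)
Z + h = 12100 + 515052646080/58576741 = 1223831212180/58576741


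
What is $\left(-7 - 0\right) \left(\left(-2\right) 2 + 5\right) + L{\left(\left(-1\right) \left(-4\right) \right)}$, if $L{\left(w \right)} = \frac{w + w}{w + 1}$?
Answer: $- \frac{27}{5} \approx -5.4$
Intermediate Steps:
$L{\left(w \right)} = \frac{2 w}{1 + w}$
$\left(-7 - 0\right) \left(\left(-2\right) 2 + 5\right) + L{\left(\left(-1\right) \left(-4\right) \right)} = \left(-7 - 0\right) \left(\left(-2\right) 2 + 5\right) + \frac{2 \left(\left(-1\right) \left(-4\right)\right)}{1 - -4} = \left(-7 + 0\right) \left(-4 + 5\right) + 2 \cdot 4 \frac{1}{1 + 4} = \left(-7\right) 1 + 2 \cdot 4 \cdot \frac{1}{5} = -7 + 2 \cdot 4 \cdot \frac{1}{5} = -7 + \frac{8}{5} = - \frac{27}{5}$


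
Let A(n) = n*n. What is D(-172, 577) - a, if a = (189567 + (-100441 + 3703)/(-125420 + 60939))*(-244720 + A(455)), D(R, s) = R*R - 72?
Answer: 460769240861447/64481 ≈ 7.1458e+9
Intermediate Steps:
A(n) = n**2
D(R, s) = -72 + R**2 (D(R, s) = R**2 - 72 = -72 + R**2)
a = -460767337898175/64481 (a = (189567 + (-100441 + 3703)/(-125420 + 60939))*(-244720 + 455**2) = (189567 - 96738/(-64481))*(-244720 + 207025) = (189567 - 96738*(-1/64481))*(-37695) = (189567 + 96738/64481)*(-37695) = (12223566465/64481)*(-37695) = -460767337898175/64481 ≈ -7.1458e+9)
D(-172, 577) - a = (-72 + (-172)**2) - 1*(-460767337898175/64481) = (-72 + 29584) + 460767337898175/64481 = 29512 + 460767337898175/64481 = 460769240861447/64481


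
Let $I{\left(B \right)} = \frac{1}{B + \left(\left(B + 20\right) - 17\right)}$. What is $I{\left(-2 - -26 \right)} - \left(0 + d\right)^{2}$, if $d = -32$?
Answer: $- \frac{52223}{51} \approx -1024.0$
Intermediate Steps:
$I{\left(B \right)} = \frac{1}{3 + 2 B}$ ($I{\left(B \right)} = \frac{1}{B + \left(\left(20 + B\right) - 17\right)} = \frac{1}{B + \left(3 + B\right)} = \frac{1}{3 + 2 B}$)
$I{\left(-2 - -26 \right)} - \left(0 + d\right)^{2} = \frac{1}{3 + 2 \left(-2 - -26\right)} - \left(0 - 32\right)^{2} = \frac{1}{3 + 2 \left(-2 + 26\right)} - \left(-32\right)^{2} = \frac{1}{3 + 2 \cdot 24} - 1024 = \frac{1}{3 + 48} - 1024 = \frac{1}{51} - 1024 = - \frac{52223}{51}$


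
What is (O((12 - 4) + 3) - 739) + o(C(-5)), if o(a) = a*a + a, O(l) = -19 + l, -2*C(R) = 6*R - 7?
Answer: -1545/4 ≈ -386.25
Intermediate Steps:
C(R) = 7/2 - 3*R (C(R) = -(6*R - 7)/2 = -(-7 + 6*R)/2 = 7/2 - 3*R)
o(a) = a + a² (o(a) = a² + a = a + a²)
(O((12 - 4) + 3) - 739) + o(C(-5)) = ((-19 + ((12 - 4) + 3)) - 739) + (7/2 - 3*(-5))*(1 + (7/2 - 3*(-5))) = ((-19 + (8 + 3)) - 739) + (7/2 + 15)*(1 + (7/2 + 15)) = ((-19 + 11) - 739) + 37*(1 + 37/2)/2 = (-8 - 739) + (37/2)*(39/2) = -747 + 1443/4 = -1545/4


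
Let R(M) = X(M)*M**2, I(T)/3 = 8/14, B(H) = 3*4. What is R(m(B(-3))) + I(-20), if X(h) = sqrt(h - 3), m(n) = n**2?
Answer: 12/7 + 20736*sqrt(141) ≈ 2.4623e+5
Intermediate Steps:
B(H) = 12
I(T) = 12/7 (I(T) = 3*(8/14) = 3*(8*(1/14)) = 3*(4/7) = 12/7)
X(h) = sqrt(-3 + h)
R(M) = M**2*sqrt(-3 + M) (R(M) = sqrt(-3 + M)*M**2 = M**2*sqrt(-3 + M))
R(m(B(-3))) + I(-20) = (12**2)**2*sqrt(-3 + 12**2) + 12/7 = 144**2*sqrt(-3 + 144) + 12/7 = 20736*sqrt(141) + 12/7 = 12/7 + 20736*sqrt(141)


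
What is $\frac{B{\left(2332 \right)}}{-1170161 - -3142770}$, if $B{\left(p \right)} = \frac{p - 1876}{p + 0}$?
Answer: $\frac{114}{1150031047} \approx 9.9128 \cdot 10^{-8}$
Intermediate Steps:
$B{\left(p \right)} = \frac{-1876 + p}{p}$
$\frac{B{\left(2332 \right)}}{-1170161 - -3142770} = \frac{\frac{1}{2332} \left(-1876 + 2332\right)}{-1170161 - -3142770} = \frac{\frac{1}{2332} \cdot 456}{-1170161 + 3142770} = \frac{114}{583 \cdot 1972609} = \frac{114}{583} \cdot \frac{1}{1972609} = \frac{114}{1150031047}$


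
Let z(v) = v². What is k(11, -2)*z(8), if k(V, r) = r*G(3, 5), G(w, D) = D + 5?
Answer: -1280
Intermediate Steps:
G(w, D) = 5 + D
k(V, r) = 10*r (k(V, r) = r*(5 + 5) = r*10 = 10*r)
k(11, -2)*z(8) = (10*(-2))*8² = -20*64 = -1280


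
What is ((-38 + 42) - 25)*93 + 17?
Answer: -1936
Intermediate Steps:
((-38 + 42) - 25)*93 + 17 = (4 - 25)*93 + 17 = -21*93 + 17 = -1953 + 17 = -1936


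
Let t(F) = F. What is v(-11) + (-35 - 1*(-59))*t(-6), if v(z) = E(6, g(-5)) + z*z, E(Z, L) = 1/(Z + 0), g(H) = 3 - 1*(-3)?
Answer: -137/6 ≈ -22.833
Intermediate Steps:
g(H) = 6 (g(H) = 3 + 3 = 6)
E(Z, L) = 1/Z
v(z) = 1/6 + z**2 (v(z) = 1/6 + z*z = 1/6 + z**2)
v(-11) + (-35 - 1*(-59))*t(-6) = (1/6 + (-11)**2) + (-35 - 1*(-59))*(-6) = (1/6 + 121) + (-35 + 59)*(-6) = 727/6 + 24*(-6) = 727/6 - 144 = -137/6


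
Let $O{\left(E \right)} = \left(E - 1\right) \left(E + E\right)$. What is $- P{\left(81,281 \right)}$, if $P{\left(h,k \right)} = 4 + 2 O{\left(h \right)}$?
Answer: $-25924$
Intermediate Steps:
$O{\left(E \right)} = 2 E \left(-1 + E\right)$ ($O{\left(E \right)} = \left(-1 + E\right) 2 E = 2 E \left(-1 + E\right)$)
$P{\left(h,k \right)} = 4 + 4 h \left(-1 + h\right)$ ($P{\left(h,k \right)} = 4 + 2 \cdot 2 h \left(-1 + h\right) = 4 + 4 h \left(-1 + h\right)$)
$- P{\left(81,281 \right)} = - (4 + 4 \cdot 81 \left(-1 + 81\right)) = - (4 + 4 \cdot 81 \cdot 80) = - (4 + 25920) = \left(-1\right) 25924 = -25924$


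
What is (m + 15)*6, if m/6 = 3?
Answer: 198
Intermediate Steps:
m = 18 (m = 6*3 = 18)
(m + 15)*6 = (18 + 15)*6 = 33*6 = 198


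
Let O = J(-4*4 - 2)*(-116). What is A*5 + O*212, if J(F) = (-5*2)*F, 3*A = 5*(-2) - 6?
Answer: -13279760/3 ≈ -4.4266e+6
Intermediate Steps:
A = -16/3 (A = (5*(-2) - 6)/3 = (-10 - 6)/3 = (⅓)*(-16) = -16/3 ≈ -5.3333)
J(F) = -10*F
O = -20880 (O = -10*(-4*4 - 2)*(-116) = -10*(-16 - 2)*(-116) = -10*(-18)*(-116) = 180*(-116) = -20880)
A*5 + O*212 = -16/3*5 - 20880*212 = -80/3 - 4426560 = -13279760/3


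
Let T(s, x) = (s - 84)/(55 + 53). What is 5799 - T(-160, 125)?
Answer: 156634/27 ≈ 5801.3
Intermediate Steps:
T(s, x) = -7/9 + s/108 (T(s, x) = (-84 + s)/108 = (-84 + s)*(1/108) = -7/9 + s/108)
5799 - T(-160, 125) = 5799 - (-7/9 + (1/108)*(-160)) = 5799 - (-7/9 - 40/27) = 5799 - 1*(-61/27) = 5799 + 61/27 = 156634/27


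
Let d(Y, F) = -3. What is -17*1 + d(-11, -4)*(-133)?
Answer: 382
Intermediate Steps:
-17*1 + d(-11, -4)*(-133) = -17*1 - 3*(-133) = -17 + 399 = 382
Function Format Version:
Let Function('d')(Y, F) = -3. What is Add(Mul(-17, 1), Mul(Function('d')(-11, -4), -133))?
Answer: 382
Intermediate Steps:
Add(Mul(-17, 1), Mul(Function('d')(-11, -4), -133)) = Add(Mul(-17, 1), Mul(-3, -133)) = Add(-17, 399) = 382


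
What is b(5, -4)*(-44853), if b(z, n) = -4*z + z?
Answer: 672795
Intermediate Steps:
b(z, n) = -3*z
b(5, -4)*(-44853) = -3*5*(-44853) = -15*(-44853) = 672795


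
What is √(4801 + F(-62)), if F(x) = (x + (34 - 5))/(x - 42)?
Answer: √12982762/52 ≈ 69.292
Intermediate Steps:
F(x) = (29 + x)/(-42 + x) (F(x) = (x + 29)/(-42 + x) = (29 + x)/(-42 + x))
√(4801 + F(-62)) = √(4801 + (29 - 62)/(-42 - 62)) = √(4801 - 33/(-104)) = √(4801 - 1/104*(-33)) = √(4801 + 33/104) = √(499337/104) = √12982762/52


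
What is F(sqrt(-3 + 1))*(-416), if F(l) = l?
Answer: -416*I*sqrt(2) ≈ -588.31*I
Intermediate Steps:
F(sqrt(-3 + 1))*(-416) = sqrt(-3 + 1)*(-416) = sqrt(-2)*(-416) = (I*sqrt(2))*(-416) = -416*I*sqrt(2)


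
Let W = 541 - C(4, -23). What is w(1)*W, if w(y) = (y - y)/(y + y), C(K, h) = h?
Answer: 0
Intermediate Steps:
w(y) = 0 (w(y) = 0/((2*y)) = 0*(1/(2*y)) = 0)
W = 564 (W = 541 - 1*(-23) = 541 + 23 = 564)
w(1)*W = 0*564 = 0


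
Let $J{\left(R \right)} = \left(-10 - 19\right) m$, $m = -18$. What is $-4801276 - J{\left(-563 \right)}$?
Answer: $-4801798$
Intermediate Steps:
$J{\left(R \right)} = 522$ ($J{\left(R \right)} = \left(-10 - 19\right) \left(-18\right) = \left(-29\right) \left(-18\right) = 522$)
$-4801276 - J{\left(-563 \right)} = -4801276 - 522 = -4801798$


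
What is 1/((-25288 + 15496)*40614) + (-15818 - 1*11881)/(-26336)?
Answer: 344239958093/327300753024 ≈ 1.0518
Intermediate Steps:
1/((-25288 + 15496)*40614) + (-15818 - 1*11881)/(-26336) = (1/40614)/(-9792) + (-15818 - 11881)*(-1/26336) = -1/9792*1/40614 - 27699*(-1/26336) = -1/397692288 + 27699/26336 = 344239958093/327300753024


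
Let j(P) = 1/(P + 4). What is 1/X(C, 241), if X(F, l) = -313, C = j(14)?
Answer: -1/313 ≈ -0.0031949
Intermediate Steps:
j(P) = 1/(4 + P)
C = 1/18 (C = 1/(4 + 14) = 1/18 ≈ 0.055556)
1/X(C, 241) = 1/(-313) = -1/313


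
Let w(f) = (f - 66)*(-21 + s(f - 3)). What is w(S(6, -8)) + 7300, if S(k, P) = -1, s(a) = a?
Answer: 8975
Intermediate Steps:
w(f) = (-66 + f)*(-24 + f) (w(f) = (f - 66)*(-21 + (f - 3)) = (-66 + f)*(-21 + (-3 + f)) = (-66 + f)*(-24 + f))
w(S(6, -8)) + 7300 = (1584 + (-1)² - 90*(-1)) + 7300 = (1584 + 1 + 90) + 7300 = 1675 + 7300 = 8975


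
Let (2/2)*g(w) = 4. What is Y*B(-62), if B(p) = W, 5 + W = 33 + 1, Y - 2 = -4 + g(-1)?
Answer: 58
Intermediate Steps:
g(w) = 4
Y = 2 (Y = 2 + (-4 + 4) = 2 + 0 = 2)
W = 29 (W = -5 + (33 + 1) = -5 + 34 = 29)
B(p) = 29
Y*B(-62) = 2*29 = 58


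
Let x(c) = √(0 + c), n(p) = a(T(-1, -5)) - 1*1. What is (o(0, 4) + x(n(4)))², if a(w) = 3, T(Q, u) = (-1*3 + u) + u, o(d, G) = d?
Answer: 2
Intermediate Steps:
T(Q, u) = -3 + 2*u (T(Q, u) = (-3 + u) + u = -3 + 2*u)
n(p) = 2 (n(p) = 3 - 1*1 = 3 - 1 = 2)
x(c) = √c
(o(0, 4) + x(n(4)))² = (0 + √2)² = (√2)² = 2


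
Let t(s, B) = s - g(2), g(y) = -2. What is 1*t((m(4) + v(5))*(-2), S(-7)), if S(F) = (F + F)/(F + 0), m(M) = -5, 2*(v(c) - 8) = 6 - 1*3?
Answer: -7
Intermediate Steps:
v(c) = 19/2 (v(c) = 8 + (6 - 1*3)/2 = 8 + (6 - 3)/2 = 8 + (½)*3 = 8 + 3/2 = 19/2)
S(F) = 2 (S(F) = (2*F)/F = 2)
t(s, B) = 2 + s (t(s, B) = s - 1*(-2) = s + 2 = 2 + s)
1*t((m(4) + v(5))*(-2), S(-7)) = 1*(2 + (-5 + 19/2)*(-2)) = 1*(2 + (9/2)*(-2)) = 1*(2 - 9) = 1*(-7) = -7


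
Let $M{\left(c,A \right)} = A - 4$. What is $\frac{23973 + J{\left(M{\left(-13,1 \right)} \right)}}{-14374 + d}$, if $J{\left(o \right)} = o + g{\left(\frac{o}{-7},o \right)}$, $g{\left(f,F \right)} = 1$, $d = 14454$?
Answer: $\frac{23971}{80} \approx 299.64$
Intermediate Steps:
$M{\left(c,A \right)} = -4 + A$
$J{\left(o \right)} = 1 + o$ ($J{\left(o \right)} = o + 1 = 1 + o$)
$\frac{23973 + J{\left(M{\left(-13,1 \right)} \right)}}{-14374 + d} = \frac{23973 + \left(1 + \left(-4 + 1\right)\right)}{-14374 + 14454} = \frac{23973 + \left(1 - 3\right)}{80} = \left(23973 - 2\right) \frac{1}{80} = 23971 \cdot \frac{1}{80} = \frac{23971}{80}$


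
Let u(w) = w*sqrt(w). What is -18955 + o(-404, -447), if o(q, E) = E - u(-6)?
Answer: -19402 + 6*I*sqrt(6) ≈ -19402.0 + 14.697*I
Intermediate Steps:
u(w) = w**(3/2)
o(q, E) = E + 6*I*sqrt(6) (o(q, E) = E - (-6)**(3/2) = E - (-6)*I*sqrt(6) = E + 6*I*sqrt(6))
-18955 + o(-404, -447) = -18955 + (-447 + 6*I*sqrt(6)) = -19402 + 6*I*sqrt(6)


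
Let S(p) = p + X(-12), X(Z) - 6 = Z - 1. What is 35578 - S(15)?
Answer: 35570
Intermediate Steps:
X(Z) = 5 + Z (X(Z) = 6 + (Z - 1) = 6 + (-1 + Z) = 5 + Z)
S(p) = -7 + p (S(p) = p + (5 - 12) = p - 7 = -7 + p)
35578 - S(15) = 35578 - (-7 + 15) = 35578 - 1*8 = 35578 - 8 = 35570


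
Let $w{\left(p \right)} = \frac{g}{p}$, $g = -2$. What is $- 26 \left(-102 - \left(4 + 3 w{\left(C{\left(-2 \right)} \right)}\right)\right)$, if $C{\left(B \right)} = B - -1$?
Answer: $2912$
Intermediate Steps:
$C{\left(B \right)} = 1 + B$ ($C{\left(B \right)} = B + 1 = 1 + B$)
$w{\left(p \right)} = - \frac{2}{p}$
$- 26 \left(-102 - \left(4 + 3 w{\left(C{\left(-2 \right)} \right)}\right)\right) = - 26 \left(-102 - \left(4 + 3 \left(- \frac{2}{1 - 2}\right)\right)\right) = - 26 \left(-102 - \left(4 + 3 \left(- \frac{2}{-1}\right)\right)\right) = - 26 \left(-102 - \left(4 + 3 \left(\left(-2\right) \left(-1\right)\right)\right)\right) = - 26 \left(-102 - 10\right) = \left(-26\right) \left(-112\right) = 2912$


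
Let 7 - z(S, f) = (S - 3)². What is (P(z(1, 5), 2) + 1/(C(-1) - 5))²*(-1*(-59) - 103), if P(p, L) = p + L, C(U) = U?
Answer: -9251/9 ≈ -1027.9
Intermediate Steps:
z(S, f) = 7 - (-3 + S)² (z(S, f) = 7 - (S - 3)² = 7 - (-3 + S)²)
P(p, L) = L + p
(P(z(1, 5), 2) + 1/(C(-1) - 5))²*(-1*(-59) - 103) = ((2 + (7 - (-3 + 1)²)) + 1/(-1 - 5))²*(-1*(-59) - 103) = ((2 + (7 - 1*(-2)²)) + 1/(-6))²*(59 - 103) = ((2 + (7 - 1*4)) - ⅙)²*(-44) = ((2 + (7 - 4)) - ⅙)²*(-44) = ((2 + 3) - ⅙)²*(-44) = (5 - ⅙)²*(-44) = (29/6)²*(-44) = (841/36)*(-44) = -9251/9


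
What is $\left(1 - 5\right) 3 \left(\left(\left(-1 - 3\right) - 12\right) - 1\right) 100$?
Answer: $20400$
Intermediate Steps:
$\left(1 - 5\right) 3 \left(\left(\left(-1 - 3\right) - 12\right) - 1\right) 100 = \left(-4\right) 3 \left(\left(-4 - 12\right) - 1\right) 100 = - 12 \left(-16 - 1\right) 100 = \left(-12\right) \left(-17\right) 100 = 204 \cdot 100 = 20400$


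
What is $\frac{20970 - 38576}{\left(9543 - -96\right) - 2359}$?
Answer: $- \frac{8803}{3640} \approx -2.4184$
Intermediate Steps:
$\frac{20970 - 38576}{\left(9543 - -96\right) - 2359} = - \frac{17606}{\left(9543 + 96\right) - 2359} = - \frac{17606}{9639 - 2359} = - \frac{17606}{7280} = \left(-17606\right) \frac{1}{7280} = - \frac{8803}{3640}$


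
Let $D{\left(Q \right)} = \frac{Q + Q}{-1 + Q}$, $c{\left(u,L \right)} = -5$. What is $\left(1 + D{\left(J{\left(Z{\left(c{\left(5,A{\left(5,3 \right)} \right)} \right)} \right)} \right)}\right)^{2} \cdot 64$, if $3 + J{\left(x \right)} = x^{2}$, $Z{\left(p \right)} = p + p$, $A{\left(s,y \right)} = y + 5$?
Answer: $\frac{21025}{36} \approx 584.03$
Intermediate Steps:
$A{\left(s,y \right)} = 5 + y$
$Z{\left(p \right)} = 2 p$
$J{\left(x \right)} = -3 + x^{2}$
$D{\left(Q \right)} = \frac{2 Q}{-1 + Q}$
$\left(1 + D{\left(J{\left(Z{\left(c{\left(5,A{\left(5,3 \right)} \right)} \right)} \right)} \right)}\right)^{2} \cdot 64 = \left(1 + \frac{2 \left(-3 + \left(2 \left(-5\right)\right)^{2}\right)}{-1 - \left(3 - \left(2 \left(-5\right)\right)^{2}\right)}\right)^{2} \cdot 64 = \left(1 + \frac{2 \left(-3 + \left(-10\right)^{2}\right)}{-1 - \left(3 - \left(-10\right)^{2}\right)}\right)^{2} \cdot 64 = \left(1 + \frac{2 \left(-3 + 100\right)}{-1 + \left(-3 + 100\right)}\right)^{2} \cdot 64 = \left(1 + 2 \cdot 97 \frac{1}{-1 + 97}\right)^{2} \cdot 64 = \left(1 + 2 \cdot 97 \cdot \frac{1}{96}\right)^{2} \cdot 64 = \left(1 + \frac{97}{48}\right)^{2} \cdot 64 = \left(\frac{145}{48}\right)^{2} \cdot 64 = \frac{21025}{2304} \cdot 64 = \frac{21025}{36}$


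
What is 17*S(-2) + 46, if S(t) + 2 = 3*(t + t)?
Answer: -192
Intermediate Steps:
S(t) = -2 + 6*t (S(t) = -2 + 3*(t + t) = -2 + 3*(2*t) = -2 + 6*t)
17*S(-2) + 46 = 17*(-2 + 6*(-2)) + 46 = 17*(-2 - 12) + 46 = 17*(-14) + 46 = -238 + 46 = -192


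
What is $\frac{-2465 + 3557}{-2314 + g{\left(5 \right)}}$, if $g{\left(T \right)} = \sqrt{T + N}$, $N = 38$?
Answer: $- \frac{842296}{1784851} - \frac{364 \sqrt{43}}{1784851} \approx -0.47325$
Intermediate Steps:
$g{\left(T \right)} = \sqrt{38 + T}$ ($g{\left(T \right)} = \sqrt{T + 38} = \sqrt{38 + T}$)
$\frac{-2465 + 3557}{-2314 + g{\left(5 \right)}} = \frac{-2465 + 3557}{-2314 + \sqrt{38 + 5}} = \frac{1092}{-2314 + \sqrt{43}}$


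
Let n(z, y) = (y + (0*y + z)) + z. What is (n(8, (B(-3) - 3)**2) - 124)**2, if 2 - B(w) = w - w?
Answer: 11449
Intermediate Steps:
B(w) = 2 (B(w) = 2 - (w - w) = 2 - 1*0 = 2 + 0 = 2)
n(z, y) = y + 2*z (n(z, y) = (y + (0 + z)) + z = (y + z) + z = y + 2*z)
(n(8, (B(-3) - 3)**2) - 124)**2 = (((2 - 3)**2 + 2*8) - 124)**2 = (((-1)**2 + 16) - 124)**2 = ((1 + 16) - 124)**2 = (17 - 124)**2 = (-107)**2 = 11449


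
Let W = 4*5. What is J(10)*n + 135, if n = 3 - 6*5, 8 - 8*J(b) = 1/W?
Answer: 17307/160 ≈ 108.17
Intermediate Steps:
W = 20
J(b) = 159/160 (J(b) = 1 - ⅛/20 = 1 - ⅛*1/20 = 1 - 1/160 = 159/160)
n = -27 (n = 3 - 30 = -27)
J(10)*n + 135 = (159/160)*(-27) + 135 = -4293/160 + 135 = 17307/160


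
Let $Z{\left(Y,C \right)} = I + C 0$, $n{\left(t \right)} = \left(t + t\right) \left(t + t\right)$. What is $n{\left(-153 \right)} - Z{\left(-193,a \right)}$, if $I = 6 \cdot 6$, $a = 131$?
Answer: $93600$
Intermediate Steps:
$n{\left(t \right)} = 4 t^{2}$ ($n{\left(t \right)} = 2 t 2 t = 4 t^{2}$)
$I = 36$
$Z{\left(Y,C \right)} = 36$ ($Z{\left(Y,C \right)} = 36 + C 0 = 36 + 0 = 36$)
$n{\left(-153 \right)} - Z{\left(-193,a \right)} = 4 \left(-153\right)^{2} - 36 = 4 \cdot 23409 - 36 = 93636 - 36 = 93600$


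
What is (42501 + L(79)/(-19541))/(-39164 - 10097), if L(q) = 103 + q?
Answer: -830511859/962609201 ≈ -0.86277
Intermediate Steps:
(42501 + L(79)/(-19541))/(-39164 - 10097) = (42501 + (103 + 79)/(-19541))/(-39164 - 10097) = (42501 + 182*(-1/19541))/(-49261) = (42501 - 182/19541)*(-1/49261) = (830511859/19541)*(-1/49261) = -830511859/962609201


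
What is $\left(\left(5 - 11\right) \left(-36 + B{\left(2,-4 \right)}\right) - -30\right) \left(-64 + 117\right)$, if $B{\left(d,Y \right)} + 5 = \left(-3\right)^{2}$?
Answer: $11766$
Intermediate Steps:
$B{\left(d,Y \right)} = 4$ ($B{\left(d,Y \right)} = -5 + \left(-3\right)^{2} = -5 + 9 = 4$)
$\left(\left(5 - 11\right) \left(-36 + B{\left(2,-4 \right)}\right) - -30\right) \left(-64 + 117\right) = \left(\left(5 - 11\right) \left(-36 + 4\right) - -30\right) \left(-64 + 117\right) = \left(\left(-6\right) \left(-32\right) + 30\right) 53 = \left(192 + 30\right) 53 = 222 \cdot 53 = 11766$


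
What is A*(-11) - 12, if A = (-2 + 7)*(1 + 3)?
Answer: -232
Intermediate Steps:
A = 20 (A = 5*4 = 20)
A*(-11) - 12 = 20*(-11) - 12 = -220 - 12 = -232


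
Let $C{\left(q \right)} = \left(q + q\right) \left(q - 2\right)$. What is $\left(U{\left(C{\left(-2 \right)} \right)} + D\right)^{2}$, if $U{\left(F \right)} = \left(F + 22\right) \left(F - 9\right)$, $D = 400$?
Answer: $443556$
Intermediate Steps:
$C{\left(q \right)} = 2 q \left(-2 + q\right)$
$U{\left(F \right)} = \left(-9 + F\right) \left(22 + F\right)$ ($U{\left(F \right)} = \left(22 + F\right) \left(-9 + F\right) = \left(-9 + F\right) \left(22 + F\right)$)
$\left(U{\left(C{\left(-2 \right)} \right)} + D\right)^{2} = \left(\left(-198 + \left(2 \left(-2\right) \left(-2 - 2\right)\right)^{2} + 13 \cdot 2 \left(-2\right) \left(-2 - 2\right)\right) + 400\right)^{2} = \left(\left(-198 + \left(2 \left(-2\right) \left(-4\right)\right)^{2} + 13 \cdot 2 \left(-2\right) \left(-4\right)\right) + 400\right)^{2} = \left(\left(-198 + 16^{2} + 13 \cdot 16\right) + 400\right)^{2} = \left(\left(-198 + 256 + 208\right) + 400\right)^{2} = \left(266 + 400\right)^{2} = 666^{2} = 443556$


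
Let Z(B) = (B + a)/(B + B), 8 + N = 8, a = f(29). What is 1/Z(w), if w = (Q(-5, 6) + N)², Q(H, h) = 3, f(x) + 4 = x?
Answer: 9/17 ≈ 0.52941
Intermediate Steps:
f(x) = -4 + x
a = 25 (a = -4 + 29 = 25)
N = 0 (N = -8 + 8 = 0)
w = 9 (w = (3 + 0)² = 3² = 9)
Z(B) = (25 + B)/(2*B) (Z(B) = (B + 25)/(B + B) = (25 + B)/((2*B)) = (25 + B)*(1/(2*B)) = (25 + B)/(2*B))
1/Z(w) = 1/((½)*(25 + 9)/9) = 1/((½)*(⅑)*34) = 1/(17/9) = 9/17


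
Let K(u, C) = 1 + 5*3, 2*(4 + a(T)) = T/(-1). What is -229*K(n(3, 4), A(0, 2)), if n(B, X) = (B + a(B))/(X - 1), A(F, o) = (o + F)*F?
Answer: -3664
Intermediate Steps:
a(T) = -4 - T/2 (a(T) = -4 + (T/(-1))/2 = -4 + (T*(-1))/2 = -4 + (-T)/2 = -4 - T/2)
A(F, o) = F*(F + o) (A(F, o) = (F + o)*F = F*(F + o))
n(B, X) = (-4 + B/2)/(-1 + X) (n(B, X) = (B + (-4 - B/2))/(X - 1) = (-4 + B/2)/(-1 + X))
K(u, C) = 16 (K(u, C) = 1 + 15 = 16)
-229*K(n(3, 4), A(0, 2)) = -229*16 = -3664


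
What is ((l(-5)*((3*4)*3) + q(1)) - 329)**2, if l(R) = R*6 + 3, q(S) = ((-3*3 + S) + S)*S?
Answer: 1710864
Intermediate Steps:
q(S) = S*(-9 + 2*S) (q(S) = ((-9 + S) + S)*S = (-9 + 2*S)*S = S*(-9 + 2*S))
l(R) = 3 + 6*R (l(R) = 6*R + 3 = 3 + 6*R)
((l(-5)*((3*4)*3) + q(1)) - 329)**2 = (((3 + 6*(-5))*((3*4)*3) + 1*(-9 + 2*1)) - 329)**2 = (((3 - 30)*(12*3) + 1*(-9 + 2)) - 329)**2 = ((-27*36 + 1*(-7)) - 329)**2 = ((-972 - 7) - 329)**2 = (-979 - 329)**2 = (-1308)**2 = 1710864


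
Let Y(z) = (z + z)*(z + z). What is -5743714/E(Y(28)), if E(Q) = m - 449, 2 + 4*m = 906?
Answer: 5743714/223 ≈ 25757.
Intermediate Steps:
m = 226 (m = -½ + (¼)*906 = -½ + 453/2 = 226)
Y(z) = 4*z² (Y(z) = (2*z)*(2*z) = 4*z²)
E(Q) = -223 (E(Q) = 226 - 449 = -223)
-5743714/E(Y(28)) = -5743714/(-223) = -5743714*(-1/223) = 5743714/223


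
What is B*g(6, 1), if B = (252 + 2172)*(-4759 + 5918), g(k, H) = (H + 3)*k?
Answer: 67425984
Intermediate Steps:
g(k, H) = k*(3 + H) (g(k, H) = (3 + H)*k = k*(3 + H))
B = 2809416 (B = 2424*1159 = 2809416)
B*g(6, 1) = 2809416*(6*(3 + 1)) = 2809416*(6*4) = 2809416*24 = 67425984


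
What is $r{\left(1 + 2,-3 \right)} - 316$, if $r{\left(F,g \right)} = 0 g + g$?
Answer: $-319$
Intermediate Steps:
$r{\left(F,g \right)} = g$ ($r{\left(F,g \right)} = 0 + g = g$)
$r{\left(1 + 2,-3 \right)} - 316 = -3 - 316 = -319$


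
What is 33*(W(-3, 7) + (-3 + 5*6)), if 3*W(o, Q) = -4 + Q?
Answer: 924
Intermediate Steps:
W(o, Q) = -4/3 + Q/3 (W(o, Q) = (-4 + Q)/3 = -4/3 + Q/3)
33*(W(-3, 7) + (-3 + 5*6)) = 33*((-4/3 + (⅓)*7) + (-3 + 5*6)) = 33*((-4/3 + 7/3) + (-3 + 30)) = 33*(1 + 27) = 33*28 = 924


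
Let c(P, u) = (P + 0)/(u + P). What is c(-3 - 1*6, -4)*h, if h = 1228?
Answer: 11052/13 ≈ 850.15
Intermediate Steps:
c(P, u) = P/(P + u)
c(-3 - 1*6, -4)*h = ((-3 - 1*6)/((-3 - 1*6) - 4))*1228 = ((-3 - 6)/((-3 - 6) - 4))*1228 = -9/(-9 - 4)*1228 = -9/(-13)*1228 = -9*(-1/13)*1228 = (9/13)*1228 = 11052/13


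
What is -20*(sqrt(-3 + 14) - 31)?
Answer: 620 - 20*sqrt(11) ≈ 553.67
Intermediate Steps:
-20*(sqrt(-3 + 14) - 31) = -20*(sqrt(11) - 31) = -20*(-31 + sqrt(11)) = 620 - 20*sqrt(11)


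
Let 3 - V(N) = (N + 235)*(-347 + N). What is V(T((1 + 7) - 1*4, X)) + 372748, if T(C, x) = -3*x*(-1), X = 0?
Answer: 454296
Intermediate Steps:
T(C, x) = 3*x
V(N) = 3 - (-347 + N)*(235 + N) (V(N) = 3 - (N + 235)*(-347 + N) = 3 - (235 + N)*(-347 + N) = 3 - (-347 + N)*(235 + N))
V(T((1 + 7) - 1*4, X)) + 372748 = (81548 - (3*0)**2 + 112*(3*0)) + 372748 = (81548 - 1*0**2 + 112*0) + 372748 = (81548 - 1*0 + 0) + 372748 = (81548 + 0 + 0) + 372748 = 81548 + 372748 = 454296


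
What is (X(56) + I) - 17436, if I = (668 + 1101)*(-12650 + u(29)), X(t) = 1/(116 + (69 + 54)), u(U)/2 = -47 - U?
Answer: -5416737585/239 ≈ -2.2664e+7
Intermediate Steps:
u(U) = -94 - 2*U (u(U) = 2*(-47 - U) = -94 - 2*U)
X(t) = 1/239 (X(t) = 1/(116 + 123) = 1/239)
I = -22646738 (I = (668 + 1101)*(-12650 + (-94 - 2*29)) = 1769*(-12650 + (-94 - 58)) = 1769*(-12650 - 152) = 1769*(-12802) = -22646738)
(X(56) + I) - 17436 = (1/239 - 22646738) - 17436 = -5412570381/239 - 17436 = -5416737585/239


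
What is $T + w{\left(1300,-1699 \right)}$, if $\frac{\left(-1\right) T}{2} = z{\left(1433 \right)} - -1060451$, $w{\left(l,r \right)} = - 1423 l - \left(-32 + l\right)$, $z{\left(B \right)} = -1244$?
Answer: $-3969582$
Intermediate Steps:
$w{\left(l,r \right)} = 32 - 1424 l$
$T = -2118414$ ($T = - 2 \left(-1244 - -1060451\right) = - 2 \left(-1244 + 1060451\right) = \left(-2\right) 1059207 = -2118414$)
$T + w{\left(1300,-1699 \right)} = -2118414 + \left(32 - 1851200\right) = -2118414 - 1851168 = -3969582$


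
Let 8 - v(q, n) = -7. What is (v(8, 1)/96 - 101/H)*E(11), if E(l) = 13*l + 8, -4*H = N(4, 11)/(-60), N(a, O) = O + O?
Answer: -58555535/352 ≈ -1.6635e+5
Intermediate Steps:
v(q, n) = 15 (v(q, n) = 8 - 1*(-7) = 8 + 7 = 15)
N(a, O) = 2*O
H = 11/120 (H = -2*11/(4*(-60)) = -11*(-1)/(2*60) = -1/4*(-11/30) = 11/120 ≈ 0.091667)
E(l) = 8 + 13*l
(v(8, 1)/96 - 101/H)*E(11) = (15/96 - 101/11/120)*(8 + 13*11) = (15*(1/96) - 101*120/11)*(8 + 143) = (5/32 - 12120/11)*151 = -387785/352*151 = -58555535/352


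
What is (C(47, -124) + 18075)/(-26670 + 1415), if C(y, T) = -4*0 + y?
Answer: -18122/25255 ≈ -0.71756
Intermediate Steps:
C(y, T) = y (C(y, T) = 0 + y = y)
(C(47, -124) + 18075)/(-26670 + 1415) = (47 + 18075)/(-26670 + 1415) = 18122/(-25255) = 18122*(-1/25255) = -18122/25255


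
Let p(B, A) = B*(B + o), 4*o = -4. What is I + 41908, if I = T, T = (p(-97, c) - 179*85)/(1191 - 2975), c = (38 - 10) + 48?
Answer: 74769581/1784 ≈ 41911.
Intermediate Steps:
c = 76 (c = 28 + 48 = 76)
o = -1 (o = (¼)*(-4) = -1)
p(B, A) = B*(-1 + B) (p(B, A) = B*(B - 1) = B*(-1 + B))
T = 5709/1784 (T = (-97*(-1 - 97) - 179*85)/(1191 - 2975) = (-97*(-98) - 15215)/(-1784) = (9506 - 15215)*(-1/1784) = -5709*(-1/1784) = 5709/1784 ≈ 3.2001)
I = 5709/1784 ≈ 3.2001
I + 41908 = 5709/1784 + 41908 = 74769581/1784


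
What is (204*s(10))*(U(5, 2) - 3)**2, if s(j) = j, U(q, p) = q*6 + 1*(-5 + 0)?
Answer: 987360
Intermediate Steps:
U(q, p) = -5 + 6*q (U(q, p) = 6*q + 1*(-5) = 6*q - 5 = -5 + 6*q)
(204*s(10))*(U(5, 2) - 3)**2 = (204*10)*((-5 + 6*5) - 3)**2 = 2040*((-5 + 30) - 3)**2 = 2040*(25 - 3)**2 = 2040*22**2 = 2040*484 = 987360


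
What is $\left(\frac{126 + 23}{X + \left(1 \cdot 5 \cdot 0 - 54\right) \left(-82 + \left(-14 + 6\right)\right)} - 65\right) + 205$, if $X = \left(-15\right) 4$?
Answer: $\frac{672149}{4800} \approx 140.03$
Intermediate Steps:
$X = -60$
$\left(\frac{126 + 23}{X + \left(1 \cdot 5 \cdot 0 - 54\right) \left(-82 + \left(-14 + 6\right)\right)} - 65\right) + 205 = \left(\frac{126 + 23}{-60 + \left(1 \cdot 5 \cdot 0 - 54\right) \left(-82 + \left(-14 + 6\right)\right)} - 65\right) + 205 = \left(\frac{149}{-60 + \left(5 \cdot 0 - 54\right) \left(-82 - 8\right)} - 65\right) + 205 = \left(\frac{149}{-60 + \left(0 - 54\right) \left(-90\right)} - 65\right) + 205 = \left(\frac{149}{-60 - -4860} - 65\right) + 205 = \left(\frac{149}{-60 + 4860} - 65\right) + 205 = \left(\frac{149}{4800} - 65\right) + 205 = - \frac{311851}{4800} + 205 = \frac{672149}{4800}$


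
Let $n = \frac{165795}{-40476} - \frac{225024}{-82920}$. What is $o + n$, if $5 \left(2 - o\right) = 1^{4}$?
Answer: $\frac{3893433}{9322972} \approx 0.41762$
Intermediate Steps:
$o = \frac{9}{5}$ ($o = 2 - \frac{1^{4}}{5} = 2 - \frac{1}{5} = \frac{9}{5} \approx 1.8$)
$n = - \frac{64439583}{46614860}$ ($n = 165795 \left(- \frac{1}{40476}\right) - - \frac{9376}{3455} = - \frac{55265}{13492} + \frac{9376}{3455} = - \frac{64439583}{46614860} \approx -1.3824$)
$o + n = \frac{9}{5} - \frac{64439583}{46614860} = \frac{3893433}{9322972}$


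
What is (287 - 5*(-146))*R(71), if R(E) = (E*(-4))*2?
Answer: -577656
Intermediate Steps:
R(E) = -8*E (R(E) = -4*E*2 = -8*E)
(287 - 5*(-146))*R(71) = (287 - 5*(-146))*(-8*71) = (287 + 730)*(-568) = 1017*(-568) = -577656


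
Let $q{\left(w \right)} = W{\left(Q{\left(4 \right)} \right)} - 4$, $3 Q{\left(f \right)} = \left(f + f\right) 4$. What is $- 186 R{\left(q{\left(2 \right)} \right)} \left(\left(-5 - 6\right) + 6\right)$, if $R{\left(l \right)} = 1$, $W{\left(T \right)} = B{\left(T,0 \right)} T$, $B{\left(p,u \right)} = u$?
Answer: $930$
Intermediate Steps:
$Q{\left(f \right)} = \frac{8 f}{3}$ ($Q{\left(f \right)} = \frac{\left(f + f\right) 4}{3} = \frac{2 f 4}{3} = \frac{8 f}{3}$)
$W{\left(T \right)} = 0$ ($W{\left(T \right)} = 0 T = 0$)
$q{\left(w \right)} = -4$ ($q{\left(w \right)} = 0 - 4 = -4$)
$- 186 R{\left(q{\left(2 \right)} \right)} \left(\left(-5 - 6\right) + 6\right) = - 186 \cdot 1 \left(\left(-5 - 6\right) + 6\right) = - 186 \cdot 1 \left(-11 + 6\right) = - 186 \cdot 1 \left(-5\right) = \left(-186\right) \left(-5\right) = 930$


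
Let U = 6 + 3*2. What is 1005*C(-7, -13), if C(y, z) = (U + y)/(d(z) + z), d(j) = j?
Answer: -5025/26 ≈ -193.27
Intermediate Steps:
U = 12 (U = 6 + 6 = 12)
C(y, z) = (12 + y)/(2*z) (C(y, z) = (12 + y)/(z + z) = (12 + y)/((2*z)) = (12 + y)*(1/(2*z)) = (12 + y)/(2*z))
1005*C(-7, -13) = 1005*((½)*(12 - 7)/(-13)) = 1005*((½)*(-1/13)*5) = 1005*(-5/26) = -5025/26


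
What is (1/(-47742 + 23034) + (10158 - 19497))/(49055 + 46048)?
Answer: -230748013/2349804924 ≈ -0.098199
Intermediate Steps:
(1/(-47742 + 23034) + (10158 - 19497))/(49055 + 46048) = (1/(-24708) - 9339)/95103 = (-1/24708 - 9339)*(1/95103) = -230748013/24708*1/95103 = -230748013/2349804924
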